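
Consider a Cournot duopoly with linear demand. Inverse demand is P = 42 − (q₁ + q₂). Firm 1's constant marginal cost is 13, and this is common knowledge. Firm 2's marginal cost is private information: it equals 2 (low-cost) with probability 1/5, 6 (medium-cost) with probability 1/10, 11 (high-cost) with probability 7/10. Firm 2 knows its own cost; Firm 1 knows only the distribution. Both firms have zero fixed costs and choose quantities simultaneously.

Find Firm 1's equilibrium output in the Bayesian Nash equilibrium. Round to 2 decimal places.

Type-c best response for Firm 2: q₂(c) = (42 − c)/2 − q₁/2.
Firm 1 maximizes expected profit; its first-order condition is 42 − 2q₁ − E[q₂] − 13 = 0.
Substituting E[q₂] and solving: E[c₂] = 8.7, so q₁ = (42 − 2·13 + 8.7)/3 = 8.23333.

8.23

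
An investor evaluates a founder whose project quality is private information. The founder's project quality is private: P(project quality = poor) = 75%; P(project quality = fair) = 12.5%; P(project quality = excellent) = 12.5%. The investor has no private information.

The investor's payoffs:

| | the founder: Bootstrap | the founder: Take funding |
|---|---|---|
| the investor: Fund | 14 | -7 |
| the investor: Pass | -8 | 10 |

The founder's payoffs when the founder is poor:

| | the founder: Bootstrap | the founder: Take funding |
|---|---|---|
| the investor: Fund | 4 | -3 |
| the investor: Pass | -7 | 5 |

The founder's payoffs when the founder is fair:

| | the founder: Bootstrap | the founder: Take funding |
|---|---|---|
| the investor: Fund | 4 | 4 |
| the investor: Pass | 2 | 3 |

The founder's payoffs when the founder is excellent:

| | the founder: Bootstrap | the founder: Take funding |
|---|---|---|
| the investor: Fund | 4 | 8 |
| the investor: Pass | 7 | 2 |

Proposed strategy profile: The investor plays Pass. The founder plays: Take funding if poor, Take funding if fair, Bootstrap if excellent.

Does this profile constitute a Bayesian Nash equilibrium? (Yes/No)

A profile is a BNE iff every type of every player is best-responding given beliefs about the other side.
The investor plays Pass: E[Pass] = 0.75·(10) + 0.125·(10) + 0.125·(-8) = 7.75; E[Fund] = -4.375. Best-responding. ✓
The founder (project quality poor), facing Pass: Bootstrap gives -7, Take funding gives 5. Proposed Take funding is best. ✓
The founder (project quality fair), facing Pass: Bootstrap gives 2, Take funding gives 3. Proposed Take funding is best. ✓
The founder (project quality excellent), facing Pass: Bootstrap gives 7, Take funding gives 2. Proposed Bootstrap is best. ✓

Yes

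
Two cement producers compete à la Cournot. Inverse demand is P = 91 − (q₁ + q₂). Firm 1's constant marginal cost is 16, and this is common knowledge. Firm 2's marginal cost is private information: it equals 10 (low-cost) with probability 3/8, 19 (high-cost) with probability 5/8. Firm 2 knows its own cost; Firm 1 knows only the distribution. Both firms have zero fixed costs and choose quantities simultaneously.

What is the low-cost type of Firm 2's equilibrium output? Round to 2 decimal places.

28.06

Type-c best response for Firm 2: q₂(c) = (91 − c)/2 − q₁/2.
Firm 1 maximizes expected profit; its first-order condition is 91 − 2q₁ − E[q₂] − 16 = 0.
Substituting E[q₂] and solving: E[c₂] = 15.625, so q₁ = (91 − 2·16 + 15.625)/3 = 24.875.
q₂(low-cost) = (91 − 10 − 24.875)/2 = 28.0625.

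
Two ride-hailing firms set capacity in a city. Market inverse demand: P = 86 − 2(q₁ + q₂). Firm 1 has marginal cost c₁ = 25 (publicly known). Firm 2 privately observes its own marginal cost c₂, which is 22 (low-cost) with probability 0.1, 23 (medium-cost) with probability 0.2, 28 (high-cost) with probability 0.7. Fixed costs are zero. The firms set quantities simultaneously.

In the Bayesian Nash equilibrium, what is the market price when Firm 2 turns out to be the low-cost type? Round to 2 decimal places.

Type-c best response for Firm 2: q₂(c) = (86 − c)/4 − q₁/2.
Firm 1 maximizes expected profit; its first-order condition is 86 − 4q₁ − 2E[q₂] − 25 = 0.
Substituting E[q₂] and solving: E[c₂] = 26.4, so q₁ = (86 − 2·25 + 26.4)/6 = 10.4.
q₂(low-cost) = 10.8, so P = 86 − 2·(10.4 + 10.8) = 43.6.

43.60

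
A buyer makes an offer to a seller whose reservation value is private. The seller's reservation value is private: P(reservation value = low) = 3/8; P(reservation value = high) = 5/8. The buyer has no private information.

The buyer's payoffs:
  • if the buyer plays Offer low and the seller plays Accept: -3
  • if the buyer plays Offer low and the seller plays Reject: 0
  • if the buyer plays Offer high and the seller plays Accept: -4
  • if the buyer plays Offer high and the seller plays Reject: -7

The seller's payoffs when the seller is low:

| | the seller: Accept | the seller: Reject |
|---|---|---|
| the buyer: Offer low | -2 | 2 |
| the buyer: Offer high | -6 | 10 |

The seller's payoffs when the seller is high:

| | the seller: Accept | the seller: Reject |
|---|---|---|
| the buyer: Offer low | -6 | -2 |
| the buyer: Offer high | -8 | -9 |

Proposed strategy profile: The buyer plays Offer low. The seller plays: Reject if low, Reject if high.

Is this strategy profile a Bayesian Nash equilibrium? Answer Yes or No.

Yes

The buyer plays Offer low: E[Offer low] = 3/8·(0) + 5/8·(0) = 0; E[Offer high] = -7. Best-responding. ✓
The seller (reservation value low), facing Offer low: Accept gives -2, Reject gives 2. Proposed Reject is best. ✓
The seller (reservation value high), facing Offer low: Accept gives -6, Reject gives -2. Proposed Reject is best. ✓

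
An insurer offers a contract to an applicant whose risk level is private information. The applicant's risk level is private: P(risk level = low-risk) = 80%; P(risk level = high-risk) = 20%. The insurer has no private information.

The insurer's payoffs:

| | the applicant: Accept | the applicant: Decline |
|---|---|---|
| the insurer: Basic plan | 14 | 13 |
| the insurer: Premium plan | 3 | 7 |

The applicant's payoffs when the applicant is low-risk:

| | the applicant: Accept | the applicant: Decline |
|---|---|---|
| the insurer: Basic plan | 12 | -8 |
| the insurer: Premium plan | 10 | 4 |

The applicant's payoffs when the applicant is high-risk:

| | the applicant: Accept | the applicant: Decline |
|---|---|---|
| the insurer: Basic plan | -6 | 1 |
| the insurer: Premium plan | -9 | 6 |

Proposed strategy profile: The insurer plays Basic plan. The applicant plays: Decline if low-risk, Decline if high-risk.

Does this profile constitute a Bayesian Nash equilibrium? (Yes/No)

A profile is a BNE iff every type of every player is best-responding given beliefs about the other side.
The insurer plays Basic plan: E[Basic plan] = 0.8·(13) + 0.2·(13) = 13; E[Premium plan] = 7. Best-responding. ✓
The applicant (risk level low-risk), facing Basic plan: Accept gives 12, Decline gives -8. Proposed Decline is not best — profitable deviation exists. ✗
The applicant (risk level high-risk), facing Basic plan: Accept gives -6, Decline gives 1. Proposed Decline is best. ✓

No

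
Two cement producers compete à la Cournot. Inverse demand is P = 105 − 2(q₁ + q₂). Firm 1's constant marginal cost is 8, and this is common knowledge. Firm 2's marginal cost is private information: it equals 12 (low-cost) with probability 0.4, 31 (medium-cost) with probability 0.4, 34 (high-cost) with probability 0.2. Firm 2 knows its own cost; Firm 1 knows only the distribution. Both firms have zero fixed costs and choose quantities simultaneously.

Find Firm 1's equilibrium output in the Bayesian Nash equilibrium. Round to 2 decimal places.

Type-c best response for Firm 2: q₂(c) = (105 − c)/4 − q₁/2.
Firm 1 maximizes expected profit; its first-order condition is 105 − 4q₁ − 2E[q₂] − 8 = 0.
Substituting E[q₂] and solving: E[c₂] = 24, so q₁ = (105 − 2·8 + 24)/6 = 18.8333.

18.83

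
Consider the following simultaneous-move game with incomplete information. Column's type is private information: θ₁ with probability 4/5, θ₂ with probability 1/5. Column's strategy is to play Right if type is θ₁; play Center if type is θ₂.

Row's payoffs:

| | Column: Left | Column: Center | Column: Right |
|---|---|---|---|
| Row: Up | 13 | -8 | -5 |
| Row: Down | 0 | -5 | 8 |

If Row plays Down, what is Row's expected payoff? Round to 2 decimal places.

5.40

Take the expectation over Column's type, weighting each type's action by its prior probability.
E[Down] = 4/5·8 + 1/5·(-5) = 32/5 + (-1) = 27/5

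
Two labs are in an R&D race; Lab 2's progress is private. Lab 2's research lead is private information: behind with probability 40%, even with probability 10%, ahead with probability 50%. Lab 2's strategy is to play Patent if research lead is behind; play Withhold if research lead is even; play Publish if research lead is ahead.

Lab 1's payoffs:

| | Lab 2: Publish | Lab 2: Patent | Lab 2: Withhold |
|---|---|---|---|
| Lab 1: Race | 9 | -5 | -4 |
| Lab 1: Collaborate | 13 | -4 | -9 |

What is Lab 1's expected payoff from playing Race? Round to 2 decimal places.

E[Race] = 0.4·(-5) + 0.1·(-4) + 0.5·9 = (-2) + (-0.4) + 4.5 = 2.1

2.10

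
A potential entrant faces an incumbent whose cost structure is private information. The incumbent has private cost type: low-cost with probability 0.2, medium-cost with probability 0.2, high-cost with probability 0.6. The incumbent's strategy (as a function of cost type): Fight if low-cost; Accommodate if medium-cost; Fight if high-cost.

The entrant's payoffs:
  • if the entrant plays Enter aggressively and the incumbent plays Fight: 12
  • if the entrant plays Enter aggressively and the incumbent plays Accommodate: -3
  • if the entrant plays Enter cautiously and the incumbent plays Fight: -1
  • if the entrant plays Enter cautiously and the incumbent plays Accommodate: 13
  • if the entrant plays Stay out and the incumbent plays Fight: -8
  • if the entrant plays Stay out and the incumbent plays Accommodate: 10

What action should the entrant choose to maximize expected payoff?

Enter aggressively

E[Enter aggressively] = 0.2·(12) + 0.2·(-3) + 0.6·(12) = 9
E[Enter cautiously] = 0.2·(-1) + 0.2·(13) + 0.6·(-1) = 1.8
E[Stay out] = 0.2·(-8) + 0.2·(10) + 0.6·(-8) = -4.4
Best response: Enter aggressively (9 is the largest).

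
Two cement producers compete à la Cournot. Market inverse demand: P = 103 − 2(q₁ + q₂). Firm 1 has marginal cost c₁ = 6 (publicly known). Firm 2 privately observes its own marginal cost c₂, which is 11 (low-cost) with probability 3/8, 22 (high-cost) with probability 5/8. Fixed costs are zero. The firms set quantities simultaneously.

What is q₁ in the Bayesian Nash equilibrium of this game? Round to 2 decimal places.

Firm 2 with cost c maximizes (103 − 2(q₁+q₂) − c)·q₂, giving q₂(c) = (103 − c − 2q₁)/4.
E[c₂] = 3/8·11 + 5/8·22 = 17.875
Firm 1's FOC against E[q₂] yields q₁ = (103 − 2·6 + E[c₂])/6 = (103 − 12 + 17.875)/6 = 18.1458.

18.15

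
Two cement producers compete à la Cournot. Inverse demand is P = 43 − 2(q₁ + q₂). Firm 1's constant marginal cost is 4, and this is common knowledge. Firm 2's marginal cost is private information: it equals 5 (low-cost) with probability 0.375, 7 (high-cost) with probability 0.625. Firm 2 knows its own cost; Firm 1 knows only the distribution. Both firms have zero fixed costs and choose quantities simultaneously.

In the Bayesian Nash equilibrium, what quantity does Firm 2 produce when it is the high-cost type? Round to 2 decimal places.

Firm 2 with cost c maximizes (43 − 2(q₁+q₂) − c)·q₂, giving q₂(c) = (43 − c − 2q₁)/4.
E[c₂] = 0.375·5 + 0.625·7 = 6.25
Firm 1's FOC against E[q₂] yields q₁ = (43 − 2·4 + E[c₂])/6 = (43 − 8 + 6.25)/6 = 6.875.
q₂(high-cost) = (43 − 7 − 2·6.875)/4 = 5.5625.

5.56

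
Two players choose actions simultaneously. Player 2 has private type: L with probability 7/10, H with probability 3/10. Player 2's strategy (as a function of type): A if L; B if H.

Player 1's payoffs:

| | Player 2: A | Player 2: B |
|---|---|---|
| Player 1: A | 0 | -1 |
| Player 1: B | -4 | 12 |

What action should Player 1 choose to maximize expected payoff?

E[A] = 7/10·(0) + 3/10·(-1) = -3/10
E[B] = 7/10·(-4) + 3/10·(12) = 4/5
Best response: B (4/5 is the largest).

B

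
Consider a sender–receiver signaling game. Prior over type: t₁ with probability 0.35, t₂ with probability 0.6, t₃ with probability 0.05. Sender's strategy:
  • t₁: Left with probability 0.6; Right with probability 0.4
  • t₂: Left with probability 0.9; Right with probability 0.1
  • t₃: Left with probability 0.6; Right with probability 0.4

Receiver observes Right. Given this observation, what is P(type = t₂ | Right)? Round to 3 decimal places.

0.273

Apply Bayes' rule using the sender's strategy as the likelihood.
P(Right) = 0.35·0.4 + 0.6·0.1 + 0.05·0.4 = 0.22
P(t₂ | Right) = (0.6·0.1) / 0.22 = 0.06 / 0.22 = 0.272727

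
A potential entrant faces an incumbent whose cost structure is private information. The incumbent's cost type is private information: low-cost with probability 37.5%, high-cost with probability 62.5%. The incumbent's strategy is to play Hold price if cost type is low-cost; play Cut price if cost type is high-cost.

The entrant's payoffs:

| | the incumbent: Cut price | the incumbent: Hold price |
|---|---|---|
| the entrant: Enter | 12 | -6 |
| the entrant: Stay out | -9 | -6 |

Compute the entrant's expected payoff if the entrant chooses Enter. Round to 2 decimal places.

E[Enter] = 0.375·(-6) + 0.625·12 = (-2.25) + 7.5 = 5.25

5.25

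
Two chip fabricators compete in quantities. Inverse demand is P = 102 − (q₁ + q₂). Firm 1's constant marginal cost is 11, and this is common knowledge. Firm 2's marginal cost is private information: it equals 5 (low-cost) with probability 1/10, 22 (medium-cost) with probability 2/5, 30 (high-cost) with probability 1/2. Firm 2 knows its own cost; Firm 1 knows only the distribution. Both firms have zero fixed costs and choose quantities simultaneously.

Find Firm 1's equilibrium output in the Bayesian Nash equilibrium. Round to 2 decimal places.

34.77

Type-c best response for Firm 2: q₂(c) = (102 − c)/2 − q₁/2.
Firm 1 maximizes expected profit; its first-order condition is 102 − 2q₁ − E[q₂] − 11 = 0.
Substituting E[q₂] and solving: E[c₂] = 24.3, so q₁ = (102 − 2·11 + 24.3)/3 = 34.7667.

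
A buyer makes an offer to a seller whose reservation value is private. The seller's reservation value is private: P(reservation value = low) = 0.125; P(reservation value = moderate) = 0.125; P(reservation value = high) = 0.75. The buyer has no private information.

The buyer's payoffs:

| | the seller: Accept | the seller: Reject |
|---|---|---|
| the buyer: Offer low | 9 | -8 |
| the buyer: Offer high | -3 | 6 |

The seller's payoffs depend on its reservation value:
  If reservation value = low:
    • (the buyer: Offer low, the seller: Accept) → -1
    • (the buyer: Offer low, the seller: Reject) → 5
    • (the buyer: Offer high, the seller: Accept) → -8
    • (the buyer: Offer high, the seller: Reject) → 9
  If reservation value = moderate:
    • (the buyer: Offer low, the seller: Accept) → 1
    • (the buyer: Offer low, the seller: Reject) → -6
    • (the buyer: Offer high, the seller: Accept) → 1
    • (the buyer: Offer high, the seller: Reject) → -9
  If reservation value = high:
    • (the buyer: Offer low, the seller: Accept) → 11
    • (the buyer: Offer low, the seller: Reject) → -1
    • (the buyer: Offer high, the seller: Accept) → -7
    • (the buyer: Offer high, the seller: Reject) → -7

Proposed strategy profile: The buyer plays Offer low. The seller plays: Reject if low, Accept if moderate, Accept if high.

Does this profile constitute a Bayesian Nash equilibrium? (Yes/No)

Yes

The buyer plays Offer low: E[Offer low] = 0.125·(-8) + 0.125·(9) + 0.75·(9) = 6.875; E[Offer high] = -1.875. Best-responding. ✓
The seller (reservation value low), facing Offer low: Accept gives -1, Reject gives 5. Proposed Reject is best. ✓
The seller (reservation value moderate), facing Offer low: Accept gives 1, Reject gives -6. Proposed Accept is best. ✓
The seller (reservation value high), facing Offer low: Accept gives 11, Reject gives -1. Proposed Accept is best. ✓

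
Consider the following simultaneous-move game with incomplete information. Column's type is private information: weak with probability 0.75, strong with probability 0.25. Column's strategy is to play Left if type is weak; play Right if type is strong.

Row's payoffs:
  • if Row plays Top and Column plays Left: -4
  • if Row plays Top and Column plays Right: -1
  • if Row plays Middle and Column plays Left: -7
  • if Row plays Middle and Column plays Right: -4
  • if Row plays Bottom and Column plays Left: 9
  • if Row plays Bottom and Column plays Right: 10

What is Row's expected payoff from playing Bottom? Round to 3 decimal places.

Take the expectation over Column's type, weighting each type's action by its prior probability.
E[Bottom] = 0.75·9 + 0.25·10 = 6.75 + 2.5 = 9.25

9.250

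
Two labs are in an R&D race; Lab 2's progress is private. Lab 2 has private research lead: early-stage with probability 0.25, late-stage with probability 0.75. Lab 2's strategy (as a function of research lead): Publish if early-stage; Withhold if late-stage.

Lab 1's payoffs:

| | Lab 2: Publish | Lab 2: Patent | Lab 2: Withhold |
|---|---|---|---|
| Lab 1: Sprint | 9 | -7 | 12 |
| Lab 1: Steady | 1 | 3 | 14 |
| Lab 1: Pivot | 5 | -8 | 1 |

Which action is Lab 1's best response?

E[Sprint] = 0.25·(9) + 0.75·(12) = 11.25
E[Steady] = 0.25·(1) + 0.75·(14) = 10.75
E[Pivot] = 0.25·(5) + 0.75·(1) = 2
Best response: Sprint (11.25 is the largest).

Sprint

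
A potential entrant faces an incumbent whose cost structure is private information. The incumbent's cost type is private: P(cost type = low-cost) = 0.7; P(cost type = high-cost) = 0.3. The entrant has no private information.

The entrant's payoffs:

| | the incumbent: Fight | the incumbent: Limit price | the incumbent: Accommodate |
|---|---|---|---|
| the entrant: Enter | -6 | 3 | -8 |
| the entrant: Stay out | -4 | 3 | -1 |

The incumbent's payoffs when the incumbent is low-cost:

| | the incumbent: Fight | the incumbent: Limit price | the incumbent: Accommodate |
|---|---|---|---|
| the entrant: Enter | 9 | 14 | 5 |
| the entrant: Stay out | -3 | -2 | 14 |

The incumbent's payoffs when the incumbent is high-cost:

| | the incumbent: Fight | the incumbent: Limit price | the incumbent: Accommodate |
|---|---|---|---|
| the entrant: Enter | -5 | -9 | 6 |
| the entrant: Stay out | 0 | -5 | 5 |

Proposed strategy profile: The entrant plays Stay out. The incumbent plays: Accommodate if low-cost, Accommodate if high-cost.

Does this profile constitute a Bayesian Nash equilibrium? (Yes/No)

Yes

A profile is a BNE iff every type of every player is best-responding given beliefs about the other side.
The entrant plays Stay out: E[Stay out] = 0.7·(-1) + 0.3·(-1) = -1; E[Enter] = -8. Best-responding. ✓
The incumbent (cost type low-cost), facing Stay out: Fight gives -3, Limit price gives -2, Accommodate gives 14. Proposed Accommodate is best. ✓
The incumbent (cost type high-cost), facing Stay out: Fight gives 0, Limit price gives -5, Accommodate gives 5. Proposed Accommodate is best. ✓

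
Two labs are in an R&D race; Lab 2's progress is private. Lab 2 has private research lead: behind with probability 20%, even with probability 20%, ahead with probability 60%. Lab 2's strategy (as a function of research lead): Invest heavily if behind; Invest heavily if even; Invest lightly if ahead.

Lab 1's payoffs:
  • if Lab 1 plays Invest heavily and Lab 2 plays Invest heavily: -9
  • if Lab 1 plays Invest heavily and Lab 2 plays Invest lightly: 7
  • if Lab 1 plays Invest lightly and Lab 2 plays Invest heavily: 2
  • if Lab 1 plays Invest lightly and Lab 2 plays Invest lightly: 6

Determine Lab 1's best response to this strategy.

E[Invest heavily] = 0.2·(-9) + 0.2·(-9) + 0.6·(7) = 0.6
E[Invest lightly] = 0.2·(2) + 0.2·(2) + 0.6·(6) = 4.4
Best response: Invest lightly (4.4 is the largest).

Invest lightly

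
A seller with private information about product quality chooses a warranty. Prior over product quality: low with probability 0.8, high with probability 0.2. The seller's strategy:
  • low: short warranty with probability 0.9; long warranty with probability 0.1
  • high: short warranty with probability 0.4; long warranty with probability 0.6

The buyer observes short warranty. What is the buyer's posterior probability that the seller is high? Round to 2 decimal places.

Apply Bayes' rule using the sender's strategy as the likelihood.
P(short warranty) = 0.8·0.9 + 0.2·0.4 = 0.8
P(high | short warranty) = (0.2·0.4) / 0.8 = 0.08 / 0.8 = 0.1

0.10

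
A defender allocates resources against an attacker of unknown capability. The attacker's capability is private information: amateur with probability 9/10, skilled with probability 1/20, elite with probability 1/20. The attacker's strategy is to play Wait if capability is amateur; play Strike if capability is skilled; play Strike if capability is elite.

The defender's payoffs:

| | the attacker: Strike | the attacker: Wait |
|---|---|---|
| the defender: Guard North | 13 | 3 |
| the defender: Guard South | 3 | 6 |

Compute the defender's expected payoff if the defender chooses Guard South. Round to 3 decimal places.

E[Guard South] = 9/10·6 + 1/20·3 + 1/20·3 = 27/5 + 3/20 + 3/20 = 57/10

5.700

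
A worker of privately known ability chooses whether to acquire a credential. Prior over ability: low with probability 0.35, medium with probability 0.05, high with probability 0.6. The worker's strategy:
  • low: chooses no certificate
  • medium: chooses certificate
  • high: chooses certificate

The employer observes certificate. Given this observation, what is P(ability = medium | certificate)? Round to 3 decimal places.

0.077

P(certificate) = 0.35·0 + 0.05·1 + 0.6·1 = 0.65
P(medium | certificate) = (0.05·1) / 0.65 = 0.05 / 0.65 = 0.0769231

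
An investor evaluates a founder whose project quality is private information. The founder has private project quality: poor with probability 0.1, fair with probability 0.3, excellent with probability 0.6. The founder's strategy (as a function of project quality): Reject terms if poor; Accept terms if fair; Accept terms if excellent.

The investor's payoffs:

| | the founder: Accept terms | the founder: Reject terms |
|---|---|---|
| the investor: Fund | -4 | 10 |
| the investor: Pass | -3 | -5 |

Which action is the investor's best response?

Fund

E[Fund] = 0.1·(10) + 0.3·(-4) + 0.6·(-4) = -2.6
E[Pass] = 0.1·(-5) + 0.3·(-3) + 0.6·(-3) = -3.2
Best response: Fund (-2.6 is the largest).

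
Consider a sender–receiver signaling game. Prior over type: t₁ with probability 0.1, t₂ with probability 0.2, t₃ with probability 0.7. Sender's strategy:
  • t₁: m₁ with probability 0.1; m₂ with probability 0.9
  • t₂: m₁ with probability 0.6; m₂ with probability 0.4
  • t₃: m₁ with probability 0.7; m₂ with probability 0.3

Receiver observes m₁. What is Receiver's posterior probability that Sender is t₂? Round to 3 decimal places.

Apply Bayes' rule using the sender's strategy as the likelihood.
P(m₁) = 0.1·0.1 + 0.2·0.6 + 0.7·0.7 = 0.62
P(t₂ | m₁) = (0.2·0.6) / 0.62 = 0.12 / 0.62 = 0.193548

0.194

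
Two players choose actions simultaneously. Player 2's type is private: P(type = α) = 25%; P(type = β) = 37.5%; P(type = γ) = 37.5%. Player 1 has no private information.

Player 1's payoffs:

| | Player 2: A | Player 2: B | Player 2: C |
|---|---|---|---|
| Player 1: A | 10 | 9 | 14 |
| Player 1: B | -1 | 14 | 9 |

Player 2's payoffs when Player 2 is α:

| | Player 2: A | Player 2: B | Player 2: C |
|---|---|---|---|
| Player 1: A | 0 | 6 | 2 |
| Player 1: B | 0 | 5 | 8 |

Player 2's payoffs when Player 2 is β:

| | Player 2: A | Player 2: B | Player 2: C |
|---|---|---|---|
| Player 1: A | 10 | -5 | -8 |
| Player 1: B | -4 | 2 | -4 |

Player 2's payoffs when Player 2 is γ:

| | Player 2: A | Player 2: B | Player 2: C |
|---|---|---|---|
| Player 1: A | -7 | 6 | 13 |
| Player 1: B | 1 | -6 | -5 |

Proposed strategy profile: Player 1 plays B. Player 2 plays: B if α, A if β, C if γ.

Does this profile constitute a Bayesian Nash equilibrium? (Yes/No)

No

Player 1 plays B: E[B] = 0.25·(14) + 0.375·(-1) + 0.375·(9) = 6.5; E[A] = 11.25. Not best-responding. ✗
Player 2 (type α), facing B: A gives 0, B gives 5, C gives 8. Proposed B is not best — profitable deviation exists. ✗
Player 2 (type β), facing B: A gives -4, B gives 2, C gives -4. Proposed A is not best — profitable deviation exists. ✗
Player 2 (type γ), facing B: A gives 1, B gives -6, C gives -5. Proposed C is not best — profitable deviation exists. ✗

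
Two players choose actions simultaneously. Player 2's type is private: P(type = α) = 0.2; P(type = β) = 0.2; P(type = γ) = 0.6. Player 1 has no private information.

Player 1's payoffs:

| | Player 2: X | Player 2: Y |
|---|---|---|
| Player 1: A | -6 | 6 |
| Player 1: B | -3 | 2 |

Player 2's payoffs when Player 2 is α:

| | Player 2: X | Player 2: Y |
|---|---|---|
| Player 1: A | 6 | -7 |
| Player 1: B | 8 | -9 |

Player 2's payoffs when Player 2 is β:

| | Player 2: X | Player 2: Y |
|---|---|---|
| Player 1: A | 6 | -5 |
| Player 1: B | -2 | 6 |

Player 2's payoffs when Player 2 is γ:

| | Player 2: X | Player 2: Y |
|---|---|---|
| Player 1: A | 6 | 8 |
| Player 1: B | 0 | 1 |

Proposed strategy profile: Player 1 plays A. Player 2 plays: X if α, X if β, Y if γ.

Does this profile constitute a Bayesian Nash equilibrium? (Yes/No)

A profile is a BNE iff every type of every player is best-responding given beliefs about the other side.
Player 1 plays A: E[A] = 0.2·(-6) + 0.2·(-6) + 0.6·(6) = 1.2; E[B] = 0. Best-responding. ✓
Player 2 (type α), facing A: X gives 6, Y gives -7. Proposed X is best. ✓
Player 2 (type β), facing A: X gives 6, Y gives -5. Proposed X is best. ✓
Player 2 (type γ), facing A: X gives 6, Y gives 8. Proposed Y is best. ✓

Yes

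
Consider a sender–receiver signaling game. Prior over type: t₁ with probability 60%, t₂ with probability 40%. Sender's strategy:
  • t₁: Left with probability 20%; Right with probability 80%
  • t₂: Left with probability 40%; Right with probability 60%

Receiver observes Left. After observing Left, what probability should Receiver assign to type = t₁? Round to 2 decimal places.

0.43

Apply Bayes' rule using the sender's strategy as the likelihood.
P(Left) = 0.6·0.2 + 0.4·0.4 = 0.28
P(t₁ | Left) = (0.6·0.2) / 0.28 = 0.12 / 0.28 = 0.428571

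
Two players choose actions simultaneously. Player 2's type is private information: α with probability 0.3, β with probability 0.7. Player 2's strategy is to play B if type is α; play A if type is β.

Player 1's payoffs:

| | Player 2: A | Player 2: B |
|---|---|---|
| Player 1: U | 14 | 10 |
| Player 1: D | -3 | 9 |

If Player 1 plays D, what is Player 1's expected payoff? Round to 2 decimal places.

E[D] = 0.3·9 + 0.7·(-3) = 2.7 + (-2.1) = 0.6

0.60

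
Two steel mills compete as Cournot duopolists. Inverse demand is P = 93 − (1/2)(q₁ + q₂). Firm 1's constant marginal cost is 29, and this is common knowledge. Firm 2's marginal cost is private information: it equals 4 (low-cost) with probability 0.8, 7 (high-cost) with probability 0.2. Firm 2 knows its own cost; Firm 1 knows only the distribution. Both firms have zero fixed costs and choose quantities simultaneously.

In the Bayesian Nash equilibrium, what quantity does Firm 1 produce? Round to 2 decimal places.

26.40

Firm 2 with cost c maximizes (93 − (1/2)(q₁+q₂) − c)·q₂, giving q₂(c) = (93 − c − (1/2)q₁).
E[c₂] = 0.8·4 + 0.2·7 = 4.6
Firm 1's FOC against E[q₂] yields q₁ = (93 − 2·29 + E[c₂])/(3/2) = (93 − 58 + 4.6)/(3/2) = 26.4.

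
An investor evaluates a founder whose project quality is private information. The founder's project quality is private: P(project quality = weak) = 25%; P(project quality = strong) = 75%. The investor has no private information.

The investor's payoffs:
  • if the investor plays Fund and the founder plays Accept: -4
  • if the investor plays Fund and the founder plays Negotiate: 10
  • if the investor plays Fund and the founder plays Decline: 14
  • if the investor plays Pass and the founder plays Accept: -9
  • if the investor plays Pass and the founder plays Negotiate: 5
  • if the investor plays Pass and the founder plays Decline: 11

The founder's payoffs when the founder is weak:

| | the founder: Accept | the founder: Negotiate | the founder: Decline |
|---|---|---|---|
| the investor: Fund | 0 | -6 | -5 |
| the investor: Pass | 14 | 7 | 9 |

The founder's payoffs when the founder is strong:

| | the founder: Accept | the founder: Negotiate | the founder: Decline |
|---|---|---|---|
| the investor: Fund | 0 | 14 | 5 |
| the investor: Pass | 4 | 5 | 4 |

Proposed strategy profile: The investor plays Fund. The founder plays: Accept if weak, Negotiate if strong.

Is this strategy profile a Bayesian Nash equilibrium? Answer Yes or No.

The investor plays Fund: E[Fund] = 0.25·(-4) + 0.75·(10) = 6.5; E[Pass] = 1.5. Best-responding. ✓
The founder (project quality weak), facing Fund: Accept gives 0, Negotiate gives -6, Decline gives -5. Proposed Accept is best. ✓
The founder (project quality strong), facing Fund: Accept gives 0, Negotiate gives 14, Decline gives 5. Proposed Negotiate is best. ✓

Yes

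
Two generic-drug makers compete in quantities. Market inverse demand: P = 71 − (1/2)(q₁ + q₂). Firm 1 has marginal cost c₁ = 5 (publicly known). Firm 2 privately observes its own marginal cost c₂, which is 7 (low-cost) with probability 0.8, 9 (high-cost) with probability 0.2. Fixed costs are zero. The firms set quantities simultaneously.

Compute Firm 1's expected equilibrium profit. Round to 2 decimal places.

1039.68

Firm 2 with cost c maximizes (71 − (1/2)(q₁+q₂) − c)·q₂, giving q₂(c) = (71 − c − (1/2)q₁).
E[c₂] = 0.8·7 + 0.2·9 = 7.4
Firm 1's FOC against E[q₂] yields q₁ = (71 − 2·5 + E[c₂])/(3/2) = (71 − 10 + 7.4)/(3/2) = 45.6.
E[P] = 71 − (1/2)·(q₁ + E[q₂]) = 27.8; Firm 1's expected profit = (E[P] − 5)·q₁ = (27.8 − 5)·45.6 = 1039.68.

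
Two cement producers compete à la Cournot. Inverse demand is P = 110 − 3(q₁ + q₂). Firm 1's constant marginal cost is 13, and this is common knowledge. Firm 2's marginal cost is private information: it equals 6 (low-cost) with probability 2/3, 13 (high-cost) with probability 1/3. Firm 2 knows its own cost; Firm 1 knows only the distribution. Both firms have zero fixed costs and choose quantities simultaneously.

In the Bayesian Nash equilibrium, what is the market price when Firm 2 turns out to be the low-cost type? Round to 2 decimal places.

Type-c best response for Firm 2: q₂(c) = (110 − c)/6 − q₁/2.
Firm 1 maximizes expected profit; its first-order condition is 110 − 6q₁ − 3E[q₂] − 13 = 0.
Substituting E[q₂] and solving: E[c₂] = 8.33333, so q₁ = (110 − 2·13 + 8.33333)/9 = 10.2593.
q₂(low-cost) = 12.2037, so P = 110 − 3·(10.2593 + 12.2037) = 42.6111.

42.61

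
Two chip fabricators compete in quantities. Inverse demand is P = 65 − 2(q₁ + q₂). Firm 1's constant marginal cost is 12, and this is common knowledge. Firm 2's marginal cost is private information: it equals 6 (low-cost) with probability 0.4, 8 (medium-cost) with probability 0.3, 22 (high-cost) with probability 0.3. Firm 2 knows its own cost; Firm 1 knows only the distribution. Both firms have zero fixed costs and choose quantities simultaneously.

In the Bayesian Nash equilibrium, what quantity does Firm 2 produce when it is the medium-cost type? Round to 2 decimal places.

Type-c best response for Firm 2: q₂(c) = (65 − c)/4 − q₁/2.
Firm 1 maximizes expected profit; its first-order condition is 65 − 4q₁ − 2E[q₂] − 12 = 0.
Substituting E[q₂] and solving: E[c₂] = 11.4, so q₁ = (65 − 2·12 + 11.4)/6 = 8.73333.
q₂(medium-cost) = (65 − 8 − 2·8.73333)/4 = 9.88333.

9.88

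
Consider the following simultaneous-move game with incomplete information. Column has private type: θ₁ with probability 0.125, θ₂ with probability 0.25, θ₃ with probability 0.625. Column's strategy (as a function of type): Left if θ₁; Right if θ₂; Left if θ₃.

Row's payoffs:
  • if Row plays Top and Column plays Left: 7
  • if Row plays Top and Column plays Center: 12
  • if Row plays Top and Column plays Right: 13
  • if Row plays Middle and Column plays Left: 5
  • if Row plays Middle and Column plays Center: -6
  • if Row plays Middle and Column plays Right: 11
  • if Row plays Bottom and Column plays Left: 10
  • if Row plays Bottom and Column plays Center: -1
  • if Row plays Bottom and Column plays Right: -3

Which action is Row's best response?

Top

Compute Row's expected payoff for each action, taking the expectation over Column's type.
E[Top] = 0.125·(7) + 0.25·(13) + 0.625·(7) = 8.5
E[Middle] = 0.125·(5) + 0.25·(11) + 0.625·(5) = 6.5
E[Bottom] = 0.125·(10) + 0.25·(-3) + 0.625·(10) = 6.75
Best response: Top (8.5 is the largest).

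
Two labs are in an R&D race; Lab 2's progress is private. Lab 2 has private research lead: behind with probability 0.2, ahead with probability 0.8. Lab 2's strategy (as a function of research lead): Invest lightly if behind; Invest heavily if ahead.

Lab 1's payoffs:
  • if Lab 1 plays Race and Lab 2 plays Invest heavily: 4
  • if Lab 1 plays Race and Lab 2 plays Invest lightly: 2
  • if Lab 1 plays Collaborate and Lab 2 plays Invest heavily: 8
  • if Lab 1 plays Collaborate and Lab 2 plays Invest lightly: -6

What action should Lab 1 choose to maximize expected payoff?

Collaborate

Compute Lab 1's expected payoff for each action, taking the expectation over Lab 2's type.
E[Race] = 0.2·(2) + 0.8·(4) = 3.6
E[Collaborate] = 0.2·(-6) + 0.8·(8) = 5.2
Best response: Collaborate (5.2 is the largest).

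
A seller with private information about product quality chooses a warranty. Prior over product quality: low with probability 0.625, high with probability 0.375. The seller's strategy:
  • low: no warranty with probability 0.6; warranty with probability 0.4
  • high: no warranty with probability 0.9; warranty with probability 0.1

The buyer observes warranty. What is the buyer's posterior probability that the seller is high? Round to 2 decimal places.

P(warranty) = 0.625·0.4 + 0.375·0.1 = 0.2875
P(high | warranty) = (0.375·0.1) / 0.2875 = 0.0375 / 0.2875 = 0.130435

0.13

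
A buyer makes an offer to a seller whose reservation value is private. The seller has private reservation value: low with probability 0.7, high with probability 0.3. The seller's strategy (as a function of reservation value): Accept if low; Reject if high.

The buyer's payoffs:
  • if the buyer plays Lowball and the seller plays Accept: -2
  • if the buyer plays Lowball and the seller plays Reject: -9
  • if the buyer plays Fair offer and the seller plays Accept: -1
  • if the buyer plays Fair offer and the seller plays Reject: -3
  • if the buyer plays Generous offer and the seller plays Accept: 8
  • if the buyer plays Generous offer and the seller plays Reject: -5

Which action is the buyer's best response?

Generous offer

Compute the buyer's expected payoff for each action, taking the expectation over the seller's type.
E[Lowball] = 0.7·(-2) + 0.3·(-9) = -4.1
E[Fair offer] = 0.7·(-1) + 0.3·(-3) = -1.6
E[Generous offer] = 0.7·(8) + 0.3·(-5) = 4.1
Best response: Generous offer (4.1 is the largest).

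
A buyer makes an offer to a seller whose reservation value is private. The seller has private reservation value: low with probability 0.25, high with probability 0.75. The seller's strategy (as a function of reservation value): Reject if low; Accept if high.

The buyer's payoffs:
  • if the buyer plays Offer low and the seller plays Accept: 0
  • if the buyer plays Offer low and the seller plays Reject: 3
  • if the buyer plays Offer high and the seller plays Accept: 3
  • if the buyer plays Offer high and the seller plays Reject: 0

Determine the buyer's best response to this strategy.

E[Offer low] = 0.25·(3) + 0.75·(0) = 0.75
E[Offer high] = 0.25·(0) + 0.75·(3) = 2.25
Best response: Offer high (2.25 is the largest).

Offer high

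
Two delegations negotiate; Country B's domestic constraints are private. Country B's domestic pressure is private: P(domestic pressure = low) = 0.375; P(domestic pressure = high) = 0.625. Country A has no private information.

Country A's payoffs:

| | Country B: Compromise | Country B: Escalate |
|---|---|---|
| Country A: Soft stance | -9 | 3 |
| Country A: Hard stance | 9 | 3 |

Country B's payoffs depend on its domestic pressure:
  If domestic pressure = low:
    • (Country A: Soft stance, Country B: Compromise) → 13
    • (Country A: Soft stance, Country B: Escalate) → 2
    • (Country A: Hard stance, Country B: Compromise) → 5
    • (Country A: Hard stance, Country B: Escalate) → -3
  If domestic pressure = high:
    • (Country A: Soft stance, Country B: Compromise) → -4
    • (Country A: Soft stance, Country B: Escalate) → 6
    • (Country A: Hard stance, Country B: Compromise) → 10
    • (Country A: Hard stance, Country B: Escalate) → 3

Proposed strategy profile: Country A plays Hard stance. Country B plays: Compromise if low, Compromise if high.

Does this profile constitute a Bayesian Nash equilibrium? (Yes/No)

Country A plays Hard stance: E[Hard stance] = 0.375·(9) + 0.625·(9) = 9; E[Soft stance] = -9. Best-responding. ✓
Country B (domestic pressure low), facing Hard stance: Compromise gives 5, Escalate gives -3. Proposed Compromise is best. ✓
Country B (domestic pressure high), facing Hard stance: Compromise gives 10, Escalate gives 3. Proposed Compromise is best. ✓

Yes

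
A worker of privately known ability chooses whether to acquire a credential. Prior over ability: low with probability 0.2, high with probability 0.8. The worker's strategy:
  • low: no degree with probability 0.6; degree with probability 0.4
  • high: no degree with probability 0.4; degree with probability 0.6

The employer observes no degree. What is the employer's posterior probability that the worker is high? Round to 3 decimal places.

0.727

P(no degree) = 0.2·0.6 + 0.8·0.4 = 0.44
P(high | no degree) = (0.8·0.4) / 0.44 = 0.32 / 0.44 = 0.727273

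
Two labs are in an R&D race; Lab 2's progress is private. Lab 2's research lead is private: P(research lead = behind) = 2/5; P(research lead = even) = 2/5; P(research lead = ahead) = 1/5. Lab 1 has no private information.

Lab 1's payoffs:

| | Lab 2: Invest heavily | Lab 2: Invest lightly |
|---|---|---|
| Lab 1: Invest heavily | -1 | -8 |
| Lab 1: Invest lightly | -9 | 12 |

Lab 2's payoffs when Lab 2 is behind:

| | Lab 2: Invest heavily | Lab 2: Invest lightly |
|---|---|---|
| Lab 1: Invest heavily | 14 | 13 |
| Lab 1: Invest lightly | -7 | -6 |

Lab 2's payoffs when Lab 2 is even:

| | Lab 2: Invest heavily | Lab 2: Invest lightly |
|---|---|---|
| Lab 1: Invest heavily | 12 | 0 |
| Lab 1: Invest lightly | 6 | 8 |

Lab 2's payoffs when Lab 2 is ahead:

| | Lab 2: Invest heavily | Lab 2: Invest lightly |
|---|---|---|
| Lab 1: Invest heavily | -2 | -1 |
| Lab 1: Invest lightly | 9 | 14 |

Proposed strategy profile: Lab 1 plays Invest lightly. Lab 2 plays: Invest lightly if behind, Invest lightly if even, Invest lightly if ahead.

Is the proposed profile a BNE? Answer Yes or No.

Yes

Lab 1 plays Invest lightly: E[Invest lightly] = 2/5·(12) + 2/5·(12) + 1/5·(12) = 12; E[Invest heavily] = -8. Best-responding. ✓
Lab 2 (research lead behind), facing Invest lightly: Invest heavily gives -7, Invest lightly gives -6. Proposed Invest lightly is best. ✓
Lab 2 (research lead even), facing Invest lightly: Invest heavily gives 6, Invest lightly gives 8. Proposed Invest lightly is best. ✓
Lab 2 (research lead ahead), facing Invest lightly: Invest heavily gives 9, Invest lightly gives 14. Proposed Invest lightly is best. ✓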